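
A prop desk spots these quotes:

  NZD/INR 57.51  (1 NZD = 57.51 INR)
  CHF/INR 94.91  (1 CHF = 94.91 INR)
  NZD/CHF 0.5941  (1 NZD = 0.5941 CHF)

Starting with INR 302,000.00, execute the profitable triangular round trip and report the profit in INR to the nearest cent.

Profitable loop is INR → CHF → NZD → INR:
INR 302,000.00 ÷ 94.91 = CHF 3,181.96
CHF 3,181.96 ÷ 0.5941 = NZD 5,355.94
NZD 5,355.94 × 57.51 = INR 308,019.91
Profit = INR 308,019.91 − INR 302,000.00

Profit: INR 6,019.91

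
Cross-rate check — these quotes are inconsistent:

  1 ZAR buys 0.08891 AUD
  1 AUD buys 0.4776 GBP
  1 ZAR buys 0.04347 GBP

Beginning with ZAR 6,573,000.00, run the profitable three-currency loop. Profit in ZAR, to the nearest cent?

Profit: ZAR 155,811.22

Profitable loop is ZAR → GBP → AUD → ZAR:
ZAR 6,573,000.00 × 0.04347 = GBP 285,728.31
GBP 285,728.31 ÷ 0.4776 = AUD 598,258.61
AUD 598,258.61 ÷ 0.08891 = ZAR 6,728,811.22
Profit = ZAR 6,728,811.22 − ZAR 6,573,000.00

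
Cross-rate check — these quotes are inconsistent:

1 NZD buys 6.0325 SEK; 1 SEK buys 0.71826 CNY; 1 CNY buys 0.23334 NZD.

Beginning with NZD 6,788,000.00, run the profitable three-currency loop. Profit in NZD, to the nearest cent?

Profitable loop is NZD → SEK → CNY → NZD:
NZD 6,788,000.00 × 6.0325 = SEK 40,948,610.00
SEK 40,948,610.00 × 0.71826 = CNY 29,411,748.62
CNY 29,411,748.62 × 0.23334 = NZD 6,862,937.42
Profit = NZD 6,862,937.42 − NZD 6,788,000.00

Profit: NZD 74,937.42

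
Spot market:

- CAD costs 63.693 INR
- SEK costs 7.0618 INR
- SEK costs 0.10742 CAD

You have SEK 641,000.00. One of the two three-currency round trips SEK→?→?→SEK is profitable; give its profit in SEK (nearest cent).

Profit: SEK 20,601.67

Profitable loop is SEK → INR → CAD → SEK:
SEK 641,000.00 × 7.0618 = INR 4,526,613.80
INR 4,526,613.80 ÷ 63.693 = CAD 71,069.25
CAD 71,069.25 ÷ 0.10742 = SEK 661,601.67
Profit = SEK 661,601.67 − SEK 641,000.00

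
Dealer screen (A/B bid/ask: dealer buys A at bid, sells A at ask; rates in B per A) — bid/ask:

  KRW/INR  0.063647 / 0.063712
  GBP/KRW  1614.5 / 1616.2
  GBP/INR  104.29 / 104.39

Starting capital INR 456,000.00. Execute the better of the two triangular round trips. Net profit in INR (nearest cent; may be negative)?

Net profit: INR 5,839.60

Best loop INR → KRW → GBP → INR:
INR 456,000.00 ÷ 0.063712 (buy KRW at ask) = KRW 7,157,207
KRW 7,157,207 ÷ 1616.2 (buy GBP at ask) = GBP 4,428.42
GBP 4,428.42 × 104.29 (sell GBP at bid) = INR 461,839.60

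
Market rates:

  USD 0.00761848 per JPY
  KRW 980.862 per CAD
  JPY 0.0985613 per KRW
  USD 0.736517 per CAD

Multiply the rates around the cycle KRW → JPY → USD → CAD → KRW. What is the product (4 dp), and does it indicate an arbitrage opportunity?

Around KRW → JPY → USD → CAD → KRW: 1 × 0.0985613 × 0.00761848 ÷ 0.736517 × 980.862 = 1.000000
Product ≈ 1 (deviation 0.000%, within rounding noise).

1.0000 (no arbitrage)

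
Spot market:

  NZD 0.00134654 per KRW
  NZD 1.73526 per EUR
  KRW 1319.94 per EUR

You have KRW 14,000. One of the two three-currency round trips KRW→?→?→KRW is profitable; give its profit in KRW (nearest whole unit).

Profitable loop is KRW → NZD → EUR → KRW:
KRW 14,000 × 0.00134654 = NZD 18.85
NZD 18.85 ÷ 1.73526 = EUR 10.86
EUR 10.86 × 1319.94 = KRW 14,340
Profit = KRW 14,340 − KRW 14,000

Profit: KRW 340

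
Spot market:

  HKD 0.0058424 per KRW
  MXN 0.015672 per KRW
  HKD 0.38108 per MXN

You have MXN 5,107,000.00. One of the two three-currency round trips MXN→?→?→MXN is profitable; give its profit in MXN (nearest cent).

Profitable loop is MXN → HKD → KRW → MXN:
MXN 5,107,000.00 × 0.38108 = HKD 1,946,175.56
HKD 1,946,175.56 ÷ 0.0058424 = KRW 333,112,344
KRW 333,112,344 × 0.015672 = MXN 5,220,536.66
Profit = MXN 5,220,536.66 − MXN 5,107,000.00

Profit: MXN 113,536.66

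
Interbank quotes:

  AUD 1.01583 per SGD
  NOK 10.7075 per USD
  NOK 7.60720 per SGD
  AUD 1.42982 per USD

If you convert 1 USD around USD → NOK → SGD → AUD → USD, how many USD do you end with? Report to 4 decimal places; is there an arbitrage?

1.0000 (no arbitrage)

Around USD → NOK → SGD → AUD → USD: 1 × 10.7075 ÷ 7.60720 × 1.01583 ÷ 1.42982 = 1.000007
Product ≈ 1 (deviation 0.001%, within rounding noise).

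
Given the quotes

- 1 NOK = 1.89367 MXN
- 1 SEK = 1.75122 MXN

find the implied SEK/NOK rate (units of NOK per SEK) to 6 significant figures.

SEK/NOK = 0.924776

1 SEK × 1.75122 = 1.75122 MXN
1.75122 MXN ÷ 1.89367 = 0.924776 NOK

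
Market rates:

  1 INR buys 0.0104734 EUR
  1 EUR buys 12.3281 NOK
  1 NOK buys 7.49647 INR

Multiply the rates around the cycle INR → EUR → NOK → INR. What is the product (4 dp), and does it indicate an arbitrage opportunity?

Around INR → EUR → NOK → INR: 1 × 0.0104734 × 12.3281 × 7.49647 = 0.967923
Product < 1; profitable direction is INR → NOK → EUR → INR.

0.9679 (arbitrage exists)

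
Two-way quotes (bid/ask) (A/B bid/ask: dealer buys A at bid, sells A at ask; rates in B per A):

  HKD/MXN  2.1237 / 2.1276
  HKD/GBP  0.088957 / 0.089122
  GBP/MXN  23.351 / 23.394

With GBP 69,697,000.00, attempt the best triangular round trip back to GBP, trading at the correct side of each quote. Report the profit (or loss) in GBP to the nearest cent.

Net profit: GBP 1,296,378.20

Best loop GBP → HKD → MXN → GBP:
GBP 69,697,000.00 ÷ 0.089122 (buy HKD at ask) = HKD 782,040,349.18
HKD 782,040,349.18 × 2.1237 (sell HKD at bid) = MXN 1,660,819,089.56
MXN 1,660,819,089.56 ÷ 23.394 (buy GBP at ask) = GBP 70,993,378.20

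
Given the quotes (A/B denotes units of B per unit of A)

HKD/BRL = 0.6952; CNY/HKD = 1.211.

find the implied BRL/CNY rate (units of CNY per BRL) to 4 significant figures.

BRL/CNY = 1.188

1 BRL ÷ 0.6952 = 1.43843 HKD
1.43843 HKD ÷ 1.211 = 1.18781 CNY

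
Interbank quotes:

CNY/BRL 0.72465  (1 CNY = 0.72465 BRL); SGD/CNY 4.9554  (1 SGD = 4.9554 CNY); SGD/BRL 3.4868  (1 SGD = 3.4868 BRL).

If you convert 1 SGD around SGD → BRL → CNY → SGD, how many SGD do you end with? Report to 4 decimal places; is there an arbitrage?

Around SGD → BRL → CNY → SGD: 1 × 3.4868 ÷ 0.72465 ÷ 4.9554 = 0.971002
Product < 1; profitable direction is SGD → CNY → BRL → SGD.

0.9710 (arbitrage exists)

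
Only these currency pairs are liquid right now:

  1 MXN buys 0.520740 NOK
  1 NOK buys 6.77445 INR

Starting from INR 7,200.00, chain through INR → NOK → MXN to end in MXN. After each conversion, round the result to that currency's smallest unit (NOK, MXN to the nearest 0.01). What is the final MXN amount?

INR 7,200.00 ÷ 6.77445 = NOK 1,062.82
NOK 1,062.82 ÷ 0.520740 = MXN 2,040.98

MXN 2,040.98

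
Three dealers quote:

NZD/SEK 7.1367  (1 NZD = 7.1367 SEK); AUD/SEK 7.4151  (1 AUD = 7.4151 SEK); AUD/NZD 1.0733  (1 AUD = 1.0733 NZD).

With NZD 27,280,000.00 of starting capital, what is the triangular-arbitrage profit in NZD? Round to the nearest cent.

Profit: NZD 900,320.24

Profitable loop is NZD → SEK → AUD → NZD:
NZD 27,280,000.00 × 7.1367 = SEK 194,689,176.00
SEK 194,689,176.00 ÷ 7.4151 = AUD 26,255,772.14
AUD 26,255,772.14 × 1.0733 = NZD 28,180,320.24
Profit = NZD 28,180,320.24 − NZD 27,280,000.00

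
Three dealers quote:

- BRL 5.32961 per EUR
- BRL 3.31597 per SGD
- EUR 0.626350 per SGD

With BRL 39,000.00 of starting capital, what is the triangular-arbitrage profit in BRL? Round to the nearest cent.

Profitable loop is BRL → SGD → EUR → BRL:
BRL 39,000.00 ÷ 3.31597 = SGD 11,761.26
SGD 11,761.26 × 0.626350 = EUR 7,366.67
EUR 7,366.67 × 5.32961 = BRL 39,261.47
Profit = BRL 39,261.47 − BRL 39,000.00

Profit: BRL 261.47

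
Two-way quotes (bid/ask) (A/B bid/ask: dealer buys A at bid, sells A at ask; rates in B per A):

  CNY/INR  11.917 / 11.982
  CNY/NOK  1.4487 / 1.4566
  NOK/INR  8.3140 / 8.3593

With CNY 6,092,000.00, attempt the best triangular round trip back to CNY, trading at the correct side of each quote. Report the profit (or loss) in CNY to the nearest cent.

Best loop CNY → NOK → INR → CNY:
CNY 6,092,000.00 × 1.4487 (sell CNY at bid) = NOK 8,825,480.40
NOK 8,825,480.40 × 8.3140 (sell NOK at bid) = INR 73,375,044.05
INR 73,375,044.05 ÷ 11.982 (buy CNY at ask) = CNY 6,123,772.66

Net profit: CNY 31,772.66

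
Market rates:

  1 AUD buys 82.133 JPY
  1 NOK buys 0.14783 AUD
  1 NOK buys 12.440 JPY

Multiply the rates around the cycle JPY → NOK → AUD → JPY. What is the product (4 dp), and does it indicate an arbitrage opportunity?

0.9760 (arbitrage exists)

Around JPY → NOK → AUD → JPY: 1 ÷ 12.440 × 0.14783 × 82.133 = 0.976023
Product < 1; profitable direction is JPY → AUD → NOK → JPY.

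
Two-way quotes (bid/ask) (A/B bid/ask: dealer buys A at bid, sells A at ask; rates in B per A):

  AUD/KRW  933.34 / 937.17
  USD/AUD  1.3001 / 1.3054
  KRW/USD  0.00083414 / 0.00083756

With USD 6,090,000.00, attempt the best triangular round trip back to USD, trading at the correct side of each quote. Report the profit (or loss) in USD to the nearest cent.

Net profit: USD 74,145.44

Best loop USD → AUD → KRW → USD:
USD 6,090,000.00 × 1.3001 (sell USD at bid) = AUD 7,917,609.00
AUD 7,917,609.00 × 933.34 (sell AUD at bid) = KRW 7,389,821,184
KRW 7,389,821,184 × 0.00083414 (sell KRW at bid) = USD 6,164,145.44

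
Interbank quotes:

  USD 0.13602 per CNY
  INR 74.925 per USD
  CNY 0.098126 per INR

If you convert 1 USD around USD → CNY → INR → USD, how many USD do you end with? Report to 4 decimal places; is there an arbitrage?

1.0000 (no arbitrage)

Around USD → CNY → INR → USD: 1 ÷ 0.13602 ÷ 0.098126 ÷ 74.925 = 0.999969
Product ≈ 1 (deviation 0.003%, within rounding noise).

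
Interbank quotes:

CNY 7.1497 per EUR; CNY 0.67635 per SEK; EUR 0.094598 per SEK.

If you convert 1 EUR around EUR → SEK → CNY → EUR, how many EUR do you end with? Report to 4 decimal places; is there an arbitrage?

1.0000 (no arbitrage)

Around EUR → SEK → CNY → EUR: 1 ÷ 0.094598 × 0.67635 ÷ 7.1497 = 1.000004
Product ≈ 1 (deviation 0.000%, within rounding noise).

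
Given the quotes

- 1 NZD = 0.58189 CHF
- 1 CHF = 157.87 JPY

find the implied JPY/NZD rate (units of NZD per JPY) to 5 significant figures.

JPY/NZD = 0.010886

1 JPY ÷ 157.87 = 0.00633433 CHF
0.00633433 CHF ÷ 0.58189 = 0.0108858 NZD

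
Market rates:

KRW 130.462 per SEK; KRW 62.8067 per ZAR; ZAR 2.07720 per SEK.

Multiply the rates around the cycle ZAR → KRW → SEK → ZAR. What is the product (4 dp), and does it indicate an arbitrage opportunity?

1.0000 (no arbitrage)

Around ZAR → KRW → SEK → ZAR: 1 × 62.8067 ÷ 130.462 × 2.07720 = 1.000001
Product ≈ 1 (deviation 0.000%, within rounding noise).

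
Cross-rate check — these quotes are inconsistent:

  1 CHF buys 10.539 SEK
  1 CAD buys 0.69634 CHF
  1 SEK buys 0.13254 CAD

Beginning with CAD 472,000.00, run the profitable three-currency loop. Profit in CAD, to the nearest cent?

Profitable loop is CAD → SEK → CHF → CAD:
CAD 472,000.00 ÷ 0.13254 = SEK 3,561,189.07
SEK 3,561,189.07 ÷ 10.539 = CHF 337,905.79
CHF 337,905.79 ÷ 0.69634 = CAD 485,259.77
Profit = CAD 485,259.77 − CAD 472,000.00

Profit: CAD 13,259.77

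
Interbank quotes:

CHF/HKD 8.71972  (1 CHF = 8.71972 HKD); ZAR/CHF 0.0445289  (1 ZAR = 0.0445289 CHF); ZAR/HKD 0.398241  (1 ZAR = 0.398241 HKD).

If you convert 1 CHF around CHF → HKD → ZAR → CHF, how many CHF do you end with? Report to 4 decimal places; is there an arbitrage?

Around CHF → HKD → ZAR → CHF: 1 × 8.71972 ÷ 0.398241 × 0.0445289 = 0.974986
Product < 1; profitable direction is CHF → ZAR → HKD → CHF.

0.9750 (arbitrage exists)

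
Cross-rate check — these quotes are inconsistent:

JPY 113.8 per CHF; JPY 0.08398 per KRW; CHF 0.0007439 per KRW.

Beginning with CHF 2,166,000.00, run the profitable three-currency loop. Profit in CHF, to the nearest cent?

Profitable loop is CHF → JPY → KRW → CHF:
CHF 2,166,000.00 × 113.8 = JPY 246,490,800
JPY 246,490,800 ÷ 0.08398 = KRW 2,935,113,122
KRW 2,935,113,122 × 0.0007439 = CHF 2,183,430.65
Profit = CHF 2,183,430.65 − CHF 2,166,000.00

Profit: CHF 17,430.65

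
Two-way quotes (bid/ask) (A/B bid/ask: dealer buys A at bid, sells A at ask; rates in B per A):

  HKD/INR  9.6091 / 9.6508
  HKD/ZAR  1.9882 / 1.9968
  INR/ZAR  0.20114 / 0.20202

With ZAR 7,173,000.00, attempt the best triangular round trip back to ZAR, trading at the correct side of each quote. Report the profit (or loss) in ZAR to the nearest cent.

Net profit: ZAR 141,812.83

Best loop ZAR → INR → HKD → ZAR:
ZAR 7,173,000.00 ÷ 0.20202 (buy INR at ask) = INR 35,506,385.51
INR 35,506,385.51 ÷ 9.6508 (buy HKD at ask) = HKD 3,679,113.18
HKD 3,679,113.18 × 1.9882 (sell HKD at bid) = ZAR 7,314,812.83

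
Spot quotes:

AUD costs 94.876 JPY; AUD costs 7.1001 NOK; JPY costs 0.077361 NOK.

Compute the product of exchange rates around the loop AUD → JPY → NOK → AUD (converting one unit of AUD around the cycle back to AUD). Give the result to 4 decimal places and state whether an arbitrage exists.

Around AUD → JPY → NOK → AUD: 1 × 94.876 × 0.077361 ÷ 7.1001 = 1.033746
Product > 1; profitable direction is AUD → JPY → NOK → AUD.

1.0337 (arbitrage exists)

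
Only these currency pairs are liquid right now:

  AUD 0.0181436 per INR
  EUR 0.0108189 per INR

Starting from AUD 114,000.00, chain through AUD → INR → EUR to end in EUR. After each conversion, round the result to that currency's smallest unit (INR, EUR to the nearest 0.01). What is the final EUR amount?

AUD 114,000.00 ÷ 0.0181436 = INR 6,283,207.30
INR 6,283,207.30 × 0.0108189 = EUR 67,977.39

EUR 67,977.39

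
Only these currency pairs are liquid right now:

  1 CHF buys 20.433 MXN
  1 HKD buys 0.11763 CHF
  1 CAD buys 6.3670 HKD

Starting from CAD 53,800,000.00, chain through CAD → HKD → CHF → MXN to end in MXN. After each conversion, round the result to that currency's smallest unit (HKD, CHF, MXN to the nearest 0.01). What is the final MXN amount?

CAD 53,800,000.00 × 6.3670 = HKD 342,544,600.00
HKD 342,544,600.00 × 0.11763 = CHF 40,293,521.30
CHF 40,293,521.30 × 20.433 = MXN 823,317,520.72

MXN 823,317,520.72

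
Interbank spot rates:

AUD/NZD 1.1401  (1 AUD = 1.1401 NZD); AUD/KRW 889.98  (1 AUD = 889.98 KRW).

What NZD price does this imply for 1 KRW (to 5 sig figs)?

1 KRW ÷ 889.98 = 0.00112362 AUD
0.00112362 AUD × 1.1401 = 0.00128104 NZD

KRW/NZD = 0.0012810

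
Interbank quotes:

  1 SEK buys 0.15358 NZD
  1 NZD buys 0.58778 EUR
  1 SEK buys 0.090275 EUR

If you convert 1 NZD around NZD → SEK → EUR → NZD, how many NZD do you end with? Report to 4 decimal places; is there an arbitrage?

1.0000 (no arbitrage)

Around NZD → SEK → EUR → NZD: 1 ÷ 0.15358 × 0.090275 ÷ 0.58778 = 1.000042
Product ≈ 1 (deviation 0.004%, within rounding noise).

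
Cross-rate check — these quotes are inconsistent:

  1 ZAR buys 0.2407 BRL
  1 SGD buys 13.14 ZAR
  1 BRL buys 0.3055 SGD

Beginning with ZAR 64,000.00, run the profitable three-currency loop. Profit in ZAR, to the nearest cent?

Profitable loop is ZAR → SGD → BRL → ZAR:
ZAR 64,000.00 ÷ 13.14 = SGD 4,870.62
SGD 4,870.62 ÷ 0.3055 = BRL 15,943.12
BRL 15,943.12 ÷ 0.2407 = ZAR 66,236.49
Profit = ZAR 66,236.49 − ZAR 64,000.00

Profit: ZAR 2,236.49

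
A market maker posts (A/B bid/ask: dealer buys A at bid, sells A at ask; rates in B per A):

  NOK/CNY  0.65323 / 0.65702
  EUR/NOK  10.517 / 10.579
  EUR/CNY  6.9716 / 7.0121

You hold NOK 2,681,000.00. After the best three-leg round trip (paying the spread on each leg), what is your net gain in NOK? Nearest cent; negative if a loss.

Net profit: NOK 8,094.52

Best loop NOK → EUR → CNY → NOK:
NOK 2,681,000.00 ÷ 10.579 (buy EUR at ask) = EUR 253,426.60
EUR 253,426.60 × 6.9716 (sell EUR at bid) = CNY 1,766,788.88
CNY 1,766,788.88 ÷ 0.65702 (buy NOK at ask) = NOK 2,689,094.52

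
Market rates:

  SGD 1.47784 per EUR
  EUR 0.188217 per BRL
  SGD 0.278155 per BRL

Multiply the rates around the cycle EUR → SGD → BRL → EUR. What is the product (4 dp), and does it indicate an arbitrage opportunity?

Around EUR → SGD → BRL → EUR: 1 × 1.47784 ÷ 0.278155 × 0.188217 = 0.999999
Product ≈ 1 (deviation 0.000%, within rounding noise).

1.0000 (no arbitrage)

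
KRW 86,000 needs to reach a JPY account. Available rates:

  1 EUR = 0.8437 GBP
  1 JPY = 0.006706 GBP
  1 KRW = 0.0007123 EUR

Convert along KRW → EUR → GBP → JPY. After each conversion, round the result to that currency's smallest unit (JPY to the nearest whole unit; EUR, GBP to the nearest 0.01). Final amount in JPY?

JPY 7,708

KRW 86,000 × 0.0007123 = EUR 61.26
EUR 61.26 × 0.8437 = GBP 51.69
GBP 51.69 ÷ 0.006706 = JPY 7,708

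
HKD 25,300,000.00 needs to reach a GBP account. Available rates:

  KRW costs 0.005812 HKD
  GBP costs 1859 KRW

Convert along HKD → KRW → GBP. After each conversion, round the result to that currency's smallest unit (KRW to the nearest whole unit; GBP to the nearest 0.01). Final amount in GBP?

GBP 2,341,615.19

HKD 25,300,000.00 ÷ 0.005812 = KRW 4,353,062,629
KRW 4,353,062,629 ÷ 1859 = GBP 2,341,615.19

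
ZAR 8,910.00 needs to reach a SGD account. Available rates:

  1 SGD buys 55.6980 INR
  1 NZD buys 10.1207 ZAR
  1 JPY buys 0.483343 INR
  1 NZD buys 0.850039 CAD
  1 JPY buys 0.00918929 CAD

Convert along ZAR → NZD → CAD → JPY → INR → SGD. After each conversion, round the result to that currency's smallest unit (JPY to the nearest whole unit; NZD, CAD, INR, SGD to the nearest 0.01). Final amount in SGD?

ZAR 8,910.00 ÷ 10.1207 = NZD 880.37
NZD 880.37 × 0.850039 = CAD 748.35
CAD 748.35 ÷ 0.00918929 = JPY 81,437
JPY 81,437 × 0.483343 = INR 39,362.00
INR 39,362.00 ÷ 55.6980 = SGD 706.70

SGD 706.70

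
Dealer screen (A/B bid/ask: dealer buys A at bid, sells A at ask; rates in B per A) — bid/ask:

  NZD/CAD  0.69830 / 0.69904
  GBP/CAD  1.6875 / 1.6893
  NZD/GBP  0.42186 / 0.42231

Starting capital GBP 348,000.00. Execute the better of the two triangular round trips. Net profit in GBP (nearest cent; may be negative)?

Best loop GBP → CAD → NZD → GBP:
GBP 348,000.00 × 1.6875 (sell GBP at bid) = CAD 587,250.00
CAD 587,250.00 ÷ 0.69904 (buy NZD at ask) = NZD 840,080.68
NZD 840,080.68 × 0.42186 (sell NZD at bid) = GBP 354,396.44

Net profit: GBP 6,396.44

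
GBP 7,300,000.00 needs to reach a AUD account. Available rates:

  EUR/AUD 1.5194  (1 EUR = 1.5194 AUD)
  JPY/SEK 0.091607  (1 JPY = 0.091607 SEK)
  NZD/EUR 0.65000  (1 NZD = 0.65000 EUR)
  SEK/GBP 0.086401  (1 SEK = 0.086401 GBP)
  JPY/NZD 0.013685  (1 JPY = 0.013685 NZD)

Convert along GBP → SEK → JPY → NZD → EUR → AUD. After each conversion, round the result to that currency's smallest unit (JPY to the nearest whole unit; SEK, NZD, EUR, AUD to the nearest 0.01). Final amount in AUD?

GBP 7,300,000.00 ÷ 0.086401 = SEK 84,489,762.85
SEK 84,489,762.85 ÷ 0.091607 = JPY 922,306,842
JPY 922,306,842 × 0.013685 = NZD 12,621,769.13
NZD 12,621,769.13 × 0.65000 = EUR 8,204,149.93
EUR 8,204,149.93 × 1.5194 = AUD 12,465,385.40

AUD 12,465,385.40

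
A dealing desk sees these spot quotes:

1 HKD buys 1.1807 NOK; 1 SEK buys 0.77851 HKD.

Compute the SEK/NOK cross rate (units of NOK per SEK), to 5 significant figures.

1 SEK × 0.77851 = 0.77851 HKD
0.77851 HKD × 1.1807 = 0.919187 NOK

SEK/NOK = 0.91919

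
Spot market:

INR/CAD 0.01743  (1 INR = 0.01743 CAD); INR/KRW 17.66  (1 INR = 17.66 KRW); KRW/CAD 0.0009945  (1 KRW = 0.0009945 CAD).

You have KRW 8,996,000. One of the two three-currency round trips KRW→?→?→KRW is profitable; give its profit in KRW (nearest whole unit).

Profit: KRW 68,577

Profitable loop is KRW → CAD → INR → KRW:
KRW 8,996,000 × 0.0009945 = CAD 8,946.52
CAD 8,946.52 ÷ 0.01743 = INR 513,282.96
INR 513,282.96 × 17.66 = KRW 9,064,577
Profit = KRW 9,064,577 − KRW 8,996,000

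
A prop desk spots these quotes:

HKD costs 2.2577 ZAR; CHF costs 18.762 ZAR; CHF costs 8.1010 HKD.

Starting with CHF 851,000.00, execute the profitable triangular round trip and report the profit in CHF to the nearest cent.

Profitable loop is CHF → ZAR → HKD → CHF:
CHF 851,000.00 × 18.762 = ZAR 15,966,462.00
ZAR 15,966,462.00 ÷ 2.2577 = HKD 7,072,003.37
HKD 7,072,003.37 ÷ 8.1010 = CHF 872,979.06
Profit = CHF 872,979.06 − CHF 851,000.00

Profit: CHF 21,979.06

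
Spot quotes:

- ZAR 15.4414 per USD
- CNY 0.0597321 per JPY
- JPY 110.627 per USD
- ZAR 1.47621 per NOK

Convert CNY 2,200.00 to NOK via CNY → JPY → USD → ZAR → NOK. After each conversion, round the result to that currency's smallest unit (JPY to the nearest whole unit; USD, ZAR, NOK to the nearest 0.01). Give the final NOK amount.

CNY 2,200.00 ÷ 0.0597321 = JPY 36,831
JPY 36,831 ÷ 110.627 = USD 332.93
USD 332.93 × 15.4414 = ZAR 5,140.91
ZAR 5,140.91 ÷ 1.47621 = NOK 3,482.51

NOK 3,482.51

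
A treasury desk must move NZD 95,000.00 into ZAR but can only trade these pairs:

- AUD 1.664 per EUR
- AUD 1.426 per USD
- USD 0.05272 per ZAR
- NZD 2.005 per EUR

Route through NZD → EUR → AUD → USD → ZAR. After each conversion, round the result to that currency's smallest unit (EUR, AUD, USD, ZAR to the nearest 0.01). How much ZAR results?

NZD 95,000.00 ÷ 2.005 = EUR 47,381.55
EUR 47,381.55 × 1.664 = AUD 78,842.90
AUD 78,842.90 ÷ 1.426 = USD 55,289.55
USD 55,289.55 ÷ 0.05272 = ZAR 1,048,739.57

ZAR 1,048,739.57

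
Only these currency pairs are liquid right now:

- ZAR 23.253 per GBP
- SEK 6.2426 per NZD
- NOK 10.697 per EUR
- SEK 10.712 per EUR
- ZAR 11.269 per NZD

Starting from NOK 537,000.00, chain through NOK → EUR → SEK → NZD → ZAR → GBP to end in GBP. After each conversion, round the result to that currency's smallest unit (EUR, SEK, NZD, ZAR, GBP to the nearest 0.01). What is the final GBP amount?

NOK 537,000.00 ÷ 10.697 = EUR 50,200.99
EUR 50,200.99 × 10.712 = SEK 537,753.00
SEK 537,753.00 ÷ 6.2426 = NZD 86,142.47
NZD 86,142.47 × 11.269 = ZAR 970,739.49
ZAR 970,739.49 ÷ 23.253 = GBP 41,746.85

GBP 41,746.85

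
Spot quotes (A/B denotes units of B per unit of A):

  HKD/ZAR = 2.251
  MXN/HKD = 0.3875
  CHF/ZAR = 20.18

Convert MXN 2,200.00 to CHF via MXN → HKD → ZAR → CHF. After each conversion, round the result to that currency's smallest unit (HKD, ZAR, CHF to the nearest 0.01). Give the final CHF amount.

CHF 95.09

MXN 2,200.00 × 0.3875 = HKD 852.50
HKD 852.50 × 2.251 = ZAR 1,918.98
ZAR 1,918.98 ÷ 20.18 = CHF 95.09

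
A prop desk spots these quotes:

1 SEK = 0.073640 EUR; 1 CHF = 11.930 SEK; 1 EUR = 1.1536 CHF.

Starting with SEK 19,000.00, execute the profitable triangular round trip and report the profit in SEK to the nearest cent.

Profitable loop is SEK → EUR → CHF → SEK:
SEK 19,000.00 × 0.073640 = EUR 1,399.16
EUR 1,399.16 × 1.1536 = CHF 1,614.07
CHF 1,614.07 × 11.930 = SEK 19,255.87
Profit = SEK 19,255.87 − SEK 19,000.00

Profit: SEK 255.87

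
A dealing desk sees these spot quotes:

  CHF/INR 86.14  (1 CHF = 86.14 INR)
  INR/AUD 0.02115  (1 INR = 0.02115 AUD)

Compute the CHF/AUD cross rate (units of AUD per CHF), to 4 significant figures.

CHF/AUD = 1.822

1 CHF × 86.14 = 86.14 INR
86.14 INR × 0.02115 = 1.82186 AUD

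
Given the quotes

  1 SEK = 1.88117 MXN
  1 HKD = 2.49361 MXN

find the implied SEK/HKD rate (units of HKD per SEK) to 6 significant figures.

1 SEK × 1.88117 = 1.88117 MXN
1.88117 MXN ÷ 2.49361 = 0.754396 HKD

SEK/HKD = 0.754396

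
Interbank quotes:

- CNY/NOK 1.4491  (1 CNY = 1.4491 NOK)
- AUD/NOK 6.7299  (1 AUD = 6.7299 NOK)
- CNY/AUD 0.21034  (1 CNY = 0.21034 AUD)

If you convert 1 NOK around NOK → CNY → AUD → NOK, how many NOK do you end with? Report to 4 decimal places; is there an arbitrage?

Around NOK → CNY → AUD → NOK: 1 ÷ 1.4491 × 0.21034 × 6.7299 = 0.976860
Product < 1; profitable direction is NOK → AUD → CNY → NOK.

0.9769 (arbitrage exists)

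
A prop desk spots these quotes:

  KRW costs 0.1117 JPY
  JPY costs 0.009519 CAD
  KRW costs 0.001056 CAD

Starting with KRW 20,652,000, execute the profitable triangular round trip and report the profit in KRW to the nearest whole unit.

Profitable loop is KRW → JPY → CAD → KRW:
KRW 20,652,000 × 0.1117 = JPY 2,306,828
JPY 2,306,828 × 0.009519 = CAD 21,958.70
CAD 21,958.70 ÷ 0.001056 = KRW 20,794,223
Profit = KRW 20,794,223 − KRW 20,652,000

Profit: KRW 142,223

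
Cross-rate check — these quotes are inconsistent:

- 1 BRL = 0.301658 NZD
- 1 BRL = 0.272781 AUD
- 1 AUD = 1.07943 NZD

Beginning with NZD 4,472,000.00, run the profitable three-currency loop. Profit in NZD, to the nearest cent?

Profit: NZD 109,503.69

Profitable loop is NZD → AUD → BRL → NZD:
NZD 4,472,000.00 ÷ 1.07943 = AUD 4,142,927.29
AUD 4,142,927.29 ÷ 0.272781 = BRL 15,187,741.40
BRL 15,187,741.40 × 0.301658 = NZD 4,581,503.69
Profit = NZD 4,581,503.69 − NZD 4,472,000.00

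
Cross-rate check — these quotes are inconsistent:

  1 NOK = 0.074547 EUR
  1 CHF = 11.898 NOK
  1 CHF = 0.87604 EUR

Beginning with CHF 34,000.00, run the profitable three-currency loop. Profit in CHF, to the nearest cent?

Profit: CHF 423.82

Profitable loop is CHF → NOK → EUR → CHF:
CHF 34,000.00 × 11.898 = NOK 404,532.00
NOK 404,532.00 × 0.074547 = EUR 30,156.65
EUR 30,156.65 ÷ 0.87604 = CHF 34,423.82
Profit = CHF 34,423.82 − CHF 34,000.00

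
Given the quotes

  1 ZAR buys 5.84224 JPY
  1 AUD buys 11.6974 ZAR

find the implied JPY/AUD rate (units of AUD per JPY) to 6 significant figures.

JPY/AUD = 0.0146329

1 JPY ÷ 5.84224 = 0.171167 ZAR
0.171167 ZAR ÷ 11.6974 = 0.0146329 AUD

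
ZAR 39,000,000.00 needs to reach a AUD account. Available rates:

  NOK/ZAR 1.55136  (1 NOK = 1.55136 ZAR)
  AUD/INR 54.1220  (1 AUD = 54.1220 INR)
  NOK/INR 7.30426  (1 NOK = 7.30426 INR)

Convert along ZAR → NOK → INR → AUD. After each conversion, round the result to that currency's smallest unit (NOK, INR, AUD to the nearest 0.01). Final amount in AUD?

AUD 3,392,769.88

ZAR 39,000,000.00 ÷ 1.55136 = NOK 25,139,232.67
NOK 25,139,232.67 × 7.30426 = INR 183,623,491.62
INR 183,623,491.62 ÷ 54.1220 = AUD 3,392,769.88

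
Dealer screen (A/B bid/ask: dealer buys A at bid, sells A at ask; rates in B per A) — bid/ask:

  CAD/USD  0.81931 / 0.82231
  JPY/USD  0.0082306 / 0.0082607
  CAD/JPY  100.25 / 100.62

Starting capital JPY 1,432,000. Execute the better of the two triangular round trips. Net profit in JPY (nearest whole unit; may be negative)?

Best loop JPY → USD → CAD → JPY:
JPY 1,432,000 × 0.0082306 (sell JPY at bid) = USD 11,786.22
USD 11,786.22 ÷ 0.82231 (buy CAD at ask) = CAD 14,333.06
CAD 14,333.06 × 100.25 (sell CAD at bid) = JPY 1,436,889

Net profit: JPY 4,889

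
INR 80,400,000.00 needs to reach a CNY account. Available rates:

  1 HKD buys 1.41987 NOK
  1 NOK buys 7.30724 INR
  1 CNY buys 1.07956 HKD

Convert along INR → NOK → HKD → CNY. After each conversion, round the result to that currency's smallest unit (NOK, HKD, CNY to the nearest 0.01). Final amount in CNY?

INR 80,400,000.00 ÷ 7.30724 = NOK 11,002,786.28
NOK 11,002,786.28 ÷ 1.41987 = HKD 7,749,150.47
HKD 7,749,150.47 ÷ 1.07956 = CNY 7,178,063.72

CNY 7,178,063.72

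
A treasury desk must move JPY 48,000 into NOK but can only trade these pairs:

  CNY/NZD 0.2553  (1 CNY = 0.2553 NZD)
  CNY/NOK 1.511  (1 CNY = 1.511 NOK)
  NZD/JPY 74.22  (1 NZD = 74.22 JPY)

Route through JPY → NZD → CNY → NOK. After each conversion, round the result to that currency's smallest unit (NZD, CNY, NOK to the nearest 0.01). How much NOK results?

NOK 3,827.70

JPY 48,000 ÷ 74.22 = NZD 646.73
NZD 646.73 ÷ 0.2553 = CNY 2,533.22
CNY 2,533.22 × 1.511 = NOK 3,827.70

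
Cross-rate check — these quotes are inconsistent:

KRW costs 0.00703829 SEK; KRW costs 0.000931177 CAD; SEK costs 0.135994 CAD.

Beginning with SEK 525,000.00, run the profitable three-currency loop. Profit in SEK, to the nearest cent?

Profit: SEK 14,652.22

Profitable loop is SEK → CAD → KRW → SEK:
SEK 525,000.00 × 0.135994 = CAD 71,396.85
CAD 71,396.85 ÷ 0.000931177 = KRW 76,673,769
KRW 76,673,769 × 0.00703829 = SEK 539,652.22
Profit = SEK 539,652.22 − SEK 525,000.00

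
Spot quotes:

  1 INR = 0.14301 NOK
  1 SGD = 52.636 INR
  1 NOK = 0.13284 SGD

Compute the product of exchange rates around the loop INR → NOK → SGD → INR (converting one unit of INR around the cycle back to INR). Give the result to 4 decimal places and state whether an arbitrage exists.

Around INR → NOK → SGD → INR: 1 × 0.14301 × 0.13284 × 52.636 = 0.999950
Product ≈ 1 (deviation 0.005%, within rounding noise).

0.9999 (no arbitrage)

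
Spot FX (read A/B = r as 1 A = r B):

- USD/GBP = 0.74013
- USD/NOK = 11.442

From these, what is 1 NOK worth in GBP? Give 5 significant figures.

1 NOK ÷ 11.442 = 0.0873973 USD
0.0873973 USD × 0.74013 = 0.0646854 GBP

NOK/GBP = 0.064685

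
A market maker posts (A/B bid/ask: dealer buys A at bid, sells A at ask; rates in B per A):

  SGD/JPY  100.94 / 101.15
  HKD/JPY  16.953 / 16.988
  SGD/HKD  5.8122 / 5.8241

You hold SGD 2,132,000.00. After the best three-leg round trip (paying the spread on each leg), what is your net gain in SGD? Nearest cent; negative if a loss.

Net profit: SGD 43,100.99

Best loop SGD → JPY → HKD → SGD:
SGD 2,132,000.00 × 100.94 (sell SGD at bid) = JPY 215,204,080
JPY 215,204,080 ÷ 16.988 (buy HKD at ask) = HKD 12,668,005.65
HKD 12,668,005.65 ÷ 5.8241 (buy SGD at ask) = SGD 2,175,100.99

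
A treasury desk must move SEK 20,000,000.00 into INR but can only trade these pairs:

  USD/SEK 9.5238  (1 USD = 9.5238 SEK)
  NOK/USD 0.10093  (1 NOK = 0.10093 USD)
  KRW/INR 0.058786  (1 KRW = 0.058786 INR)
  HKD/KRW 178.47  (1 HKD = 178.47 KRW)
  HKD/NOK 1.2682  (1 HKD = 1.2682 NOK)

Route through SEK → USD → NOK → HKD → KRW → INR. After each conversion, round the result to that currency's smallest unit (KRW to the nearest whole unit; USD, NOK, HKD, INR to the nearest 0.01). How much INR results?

INR 172,127,729.81

SEK 20,000,000.00 ÷ 9.5238 = USD 2,100,002.10
USD 2,100,002.10 ÷ 0.10093 = NOK 20,806,520.36
NOK 20,806,520.36 ÷ 1.2682 = HKD 16,406,339.98
HKD 16,406,339.98 × 178.47 = KRW 2,928,039,496
KRW 2,928,039,496 × 0.058786 = INR 172,127,729.81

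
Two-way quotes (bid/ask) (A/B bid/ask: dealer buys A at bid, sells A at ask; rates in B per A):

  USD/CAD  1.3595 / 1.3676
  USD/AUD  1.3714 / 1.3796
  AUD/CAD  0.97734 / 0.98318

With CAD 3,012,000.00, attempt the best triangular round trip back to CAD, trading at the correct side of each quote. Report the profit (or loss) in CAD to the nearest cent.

Best loop CAD → AUD → USD → CAD:
CAD 3,012,000.00 ÷ 0.98318 (buy AUD at ask) = AUD 3,063,528.55
AUD 3,063,528.55 ÷ 1.3796 (buy USD at ask) = USD 2,220,591.87
USD 2,220,591.87 × 1.3595 (sell USD at bid) = CAD 3,018,894.65

Net profit: CAD 6,894.65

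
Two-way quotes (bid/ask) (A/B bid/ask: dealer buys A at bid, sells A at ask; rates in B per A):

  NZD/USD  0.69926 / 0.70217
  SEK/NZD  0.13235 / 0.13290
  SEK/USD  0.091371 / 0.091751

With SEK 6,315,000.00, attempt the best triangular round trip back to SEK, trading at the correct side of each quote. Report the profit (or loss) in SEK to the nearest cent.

Best loop SEK → NZD → USD → SEK:
SEK 6,315,000.00 × 0.13235 (sell SEK at bid) = NZD 835,790.25
NZD 835,790.25 × 0.69926 (sell NZD at bid) = USD 584,434.69
USD 584,434.69 ÷ 0.091751 (buy SEK at ask) = SEK 6,369,790.96

Net profit: SEK 54,790.96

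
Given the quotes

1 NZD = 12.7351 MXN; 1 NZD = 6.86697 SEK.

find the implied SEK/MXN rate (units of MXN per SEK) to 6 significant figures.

SEK/MXN = 1.85454

1 SEK ÷ 6.86697 = 0.145625 NZD
0.145625 NZD × 12.7351 = 1.85454 MXN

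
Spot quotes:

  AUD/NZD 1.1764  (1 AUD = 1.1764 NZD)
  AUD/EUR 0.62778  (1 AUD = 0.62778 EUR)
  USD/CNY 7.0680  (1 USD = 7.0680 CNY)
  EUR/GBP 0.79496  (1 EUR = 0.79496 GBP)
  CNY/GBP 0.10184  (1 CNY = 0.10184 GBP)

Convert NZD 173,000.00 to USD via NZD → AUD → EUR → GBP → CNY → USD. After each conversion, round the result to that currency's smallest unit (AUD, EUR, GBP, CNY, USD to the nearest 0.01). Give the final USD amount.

NZD 173,000.00 ÷ 1.1764 = AUD 147,058.82
AUD 147,058.82 × 0.62778 = EUR 92,320.59
EUR 92,320.59 × 0.79496 = GBP 73,391.18
GBP 73,391.18 ÷ 0.10184 = CNY 720,651.81
CNY 720,651.81 ÷ 7.0680 = USD 101,959.79

USD 101,959.79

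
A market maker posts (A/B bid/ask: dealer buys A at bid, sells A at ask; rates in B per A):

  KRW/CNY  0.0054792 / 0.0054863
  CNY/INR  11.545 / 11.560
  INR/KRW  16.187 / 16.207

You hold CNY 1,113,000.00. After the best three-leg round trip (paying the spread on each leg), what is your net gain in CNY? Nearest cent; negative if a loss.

Net profit: CNY 26,652.96

Best loop CNY → INR → KRW → CNY:
CNY 1,113,000.00 × 11.545 (sell CNY at bid) = INR 12,849,585.00
INR 12,849,585.00 × 16.187 (sell INR at bid) = KRW 207,996,232
KRW 207,996,232 × 0.0054792 (sell KRW at bid) = CNY 1,139,652.96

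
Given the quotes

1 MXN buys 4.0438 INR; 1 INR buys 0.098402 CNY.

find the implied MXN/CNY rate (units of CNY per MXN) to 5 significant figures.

MXN/CNY = 0.39792

1 MXN × 4.0438 = 4.0438 INR
4.0438 INR × 0.098402 = 0.397918 CNY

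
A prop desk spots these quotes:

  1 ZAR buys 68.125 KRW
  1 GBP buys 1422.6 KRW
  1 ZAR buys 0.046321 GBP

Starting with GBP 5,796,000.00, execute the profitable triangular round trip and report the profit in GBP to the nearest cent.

Profitable loop is GBP → ZAR → KRW → GBP:
GBP 5,796,000.00 ÷ 0.046321 = ZAR 125,126,832.32
ZAR 125,126,832.32 × 68.125 = KRW 8,524,265,452
KRW 8,524,265,452 ÷ 1422.6 = GBP 5,992,032.51
Profit = GBP 5,992,032.51 − GBP 5,796,000.00

Profit: GBP 196,032.51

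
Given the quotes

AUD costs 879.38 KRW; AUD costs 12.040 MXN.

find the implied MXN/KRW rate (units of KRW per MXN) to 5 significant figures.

1 MXN ÷ 12.040 = 0.0830565 AUD
0.0830565 AUD × 879.38 = 73.0382 KRW

MXN/KRW = 73.038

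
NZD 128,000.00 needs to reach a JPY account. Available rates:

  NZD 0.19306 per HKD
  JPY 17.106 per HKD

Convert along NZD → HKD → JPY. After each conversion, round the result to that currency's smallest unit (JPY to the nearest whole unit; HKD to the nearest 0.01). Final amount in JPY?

JPY 11,341,386

NZD 128,000.00 ÷ 0.19306 = HKD 663,006.32
HKD 663,006.32 × 17.106 = JPY 11,341,386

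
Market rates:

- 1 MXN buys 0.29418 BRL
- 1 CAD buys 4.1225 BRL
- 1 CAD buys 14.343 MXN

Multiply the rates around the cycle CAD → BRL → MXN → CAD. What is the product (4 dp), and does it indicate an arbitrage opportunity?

0.9770 (arbitrage exists)

Around CAD → BRL → MXN → CAD: 1 × 4.1225 ÷ 0.29418 ÷ 14.343 = 0.977029
Product < 1; profitable direction is CAD → MXN → BRL → CAD.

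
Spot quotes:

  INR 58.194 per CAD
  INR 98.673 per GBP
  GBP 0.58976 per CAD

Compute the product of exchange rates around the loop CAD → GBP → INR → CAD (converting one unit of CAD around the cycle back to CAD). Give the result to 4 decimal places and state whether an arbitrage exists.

Around CAD → GBP → INR → CAD: 1 × 0.58976 × 98.673 ÷ 58.194 = 0.999989
Product ≈ 1 (deviation 0.001%, within rounding noise).

1.0000 (no arbitrage)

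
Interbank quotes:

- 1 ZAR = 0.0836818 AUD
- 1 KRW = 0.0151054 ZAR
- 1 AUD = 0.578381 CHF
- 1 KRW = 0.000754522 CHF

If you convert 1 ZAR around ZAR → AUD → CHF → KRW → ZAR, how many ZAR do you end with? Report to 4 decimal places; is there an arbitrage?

0.9690 (arbitrage exists)

Around ZAR → AUD → CHF → KRW → ZAR: 1 × 0.0836818 × 0.578381 ÷ 0.000754522 × 0.0151054 = 0.968959
Product < 1; profitable direction is ZAR → KRW → CHF → AUD → ZAR.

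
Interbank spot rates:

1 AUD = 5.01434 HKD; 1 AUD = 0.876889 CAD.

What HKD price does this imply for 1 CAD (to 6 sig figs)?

1 CAD ÷ 0.876889 = 1.1404 AUD
1.1404 AUD × 5.01434 = 5.71833 HKD

CAD/HKD = 5.71833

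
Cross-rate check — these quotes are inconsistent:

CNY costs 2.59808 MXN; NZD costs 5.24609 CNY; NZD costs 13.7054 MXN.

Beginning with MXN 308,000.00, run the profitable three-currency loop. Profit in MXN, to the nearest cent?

Profit: MXN 1,709.25

Profitable loop is MXN → CNY → NZD → MXN:
MXN 308,000.00 ÷ 2.59808 = CNY 118,549.08
CNY 118,549.08 ÷ 5.24609 = NZD 22,597.61
NZD 22,597.61 × 13.7054 = MXN 309,709.25
Profit = MXN 309,709.25 − MXN 308,000.00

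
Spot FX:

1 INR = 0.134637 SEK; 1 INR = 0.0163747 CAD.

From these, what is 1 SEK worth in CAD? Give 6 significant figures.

SEK/CAD = 0.121621

1 SEK ÷ 0.134637 = 7.42738 INR
7.42738 INR × 0.0163747 = 0.121621 CAD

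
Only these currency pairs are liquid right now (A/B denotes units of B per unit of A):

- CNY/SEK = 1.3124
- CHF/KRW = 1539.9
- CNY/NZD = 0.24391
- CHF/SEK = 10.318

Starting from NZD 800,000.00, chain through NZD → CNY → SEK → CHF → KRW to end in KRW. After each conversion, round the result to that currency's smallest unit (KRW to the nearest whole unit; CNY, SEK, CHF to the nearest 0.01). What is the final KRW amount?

NZD 800,000.00 ÷ 0.24391 = CNY 3,279,898.32
CNY 3,279,898.32 × 1.3124 = SEK 4,304,538.56
SEK 4,304,538.56 ÷ 10.318 = CHF 417,187.30
CHF 417,187.30 × 1539.9 = KRW 642,426,723

KRW 642,426,723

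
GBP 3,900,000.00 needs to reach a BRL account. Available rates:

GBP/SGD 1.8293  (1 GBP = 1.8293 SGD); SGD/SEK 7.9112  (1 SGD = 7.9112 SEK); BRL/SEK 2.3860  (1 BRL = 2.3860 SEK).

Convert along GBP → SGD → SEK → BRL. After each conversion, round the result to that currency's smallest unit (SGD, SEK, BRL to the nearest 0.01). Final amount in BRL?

GBP 3,900,000.00 × 1.8293 = SGD 7,134,270.00
SGD 7,134,270.00 × 7.9112 = SEK 56,440,636.82
SEK 56,440,636.82 ÷ 2.3860 = BRL 23,654,919.04

BRL 23,654,919.04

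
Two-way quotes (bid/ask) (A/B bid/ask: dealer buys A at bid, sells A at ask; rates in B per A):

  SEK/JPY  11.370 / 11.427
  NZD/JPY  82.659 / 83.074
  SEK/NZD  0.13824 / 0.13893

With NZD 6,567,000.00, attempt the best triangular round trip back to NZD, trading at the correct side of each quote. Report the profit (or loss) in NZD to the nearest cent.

Net result: NZD -126.34 (no profitable arbitrage after spreads)

Best loop NZD → JPY → SEK → NZD:
NZD 6,567,000.00 × 82.659 (sell NZD at bid) = JPY 542,821,653
JPY 542,821,653 ÷ 11.427 (buy SEK at ask) = SEK 47,503,426.36
SEK 47,503,426.36 × 0.13824 (sell SEK at bid) = NZD 6,566,873.66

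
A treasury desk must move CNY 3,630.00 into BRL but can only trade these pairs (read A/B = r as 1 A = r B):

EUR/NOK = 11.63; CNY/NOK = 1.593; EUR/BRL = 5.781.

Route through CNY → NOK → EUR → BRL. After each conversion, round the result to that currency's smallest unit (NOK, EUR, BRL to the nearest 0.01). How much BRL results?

CNY 3,630.00 × 1.593 = NOK 5,782.59
NOK 5,782.59 ÷ 11.63 = EUR 497.21
EUR 497.21 × 5.781 = BRL 2,874.37

BRL 2,874.37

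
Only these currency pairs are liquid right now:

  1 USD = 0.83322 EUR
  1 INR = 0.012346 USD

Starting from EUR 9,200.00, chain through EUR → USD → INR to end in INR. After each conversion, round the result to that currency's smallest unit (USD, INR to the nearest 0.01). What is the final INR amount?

INR 894,338.25

EUR 9,200.00 ÷ 0.83322 = USD 11,041.50
USD 11,041.50 ÷ 0.012346 = INR 894,338.25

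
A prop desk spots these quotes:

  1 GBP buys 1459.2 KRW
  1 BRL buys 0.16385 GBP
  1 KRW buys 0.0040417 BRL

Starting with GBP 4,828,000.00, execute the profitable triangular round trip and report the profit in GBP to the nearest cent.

Profitable loop is GBP → BRL → KRW → GBP:
GBP 4,828,000.00 ÷ 0.16385 = BRL 29,465,974.98
BRL 29,465,974.98 ÷ 0.0040417 = KRW 7,290,490,382
KRW 7,290,490,382 ÷ 1459.2 = GBP 4,996,224.22
Profit = GBP 4,996,224.22 − GBP 4,828,000.00

Profit: GBP 168,224.22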